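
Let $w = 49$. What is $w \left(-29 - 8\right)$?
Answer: $-1813$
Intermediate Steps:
$w \left(-29 - 8\right) = 49 \left(-29 - 8\right) = 49 \left(-37\right) = -1813$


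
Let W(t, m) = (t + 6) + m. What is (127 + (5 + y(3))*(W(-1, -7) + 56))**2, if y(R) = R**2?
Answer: 779689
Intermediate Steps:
W(t, m) = 6 + m + t (W(t, m) = (6 + t) + m = 6 + m + t)
(127 + (5 + y(3))*(W(-1, -7) + 56))**2 = (127 + (5 + 3**2)*((6 - 7 - 1) + 56))**2 = (127 + (5 + 9)*(-2 + 56))**2 = (127 + 14*54)**2 = (127 + 756)**2 = 883**2 = 779689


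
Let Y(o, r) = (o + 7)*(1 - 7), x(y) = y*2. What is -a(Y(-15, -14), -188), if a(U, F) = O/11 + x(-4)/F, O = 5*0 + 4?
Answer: -210/517 ≈ -0.40619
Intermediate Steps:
x(y) = 2*y
O = 4 (O = 0 + 4 = 4)
Y(o, r) = -42 - 6*o (Y(o, r) = (7 + o)*(-6) = -42 - 6*o)
a(U, F) = 4/11 - 8/F (a(U, F) = 4/11 + (2*(-4))/F = 4*(1/11) - 8/F = 4/11 - 8/F)
-a(Y(-15, -14), -188) = -(4/11 - 8/(-188)) = -(4/11 - 8*(-1/188)) = -(4/11 + 2/47) = -1*210/517 = -210/517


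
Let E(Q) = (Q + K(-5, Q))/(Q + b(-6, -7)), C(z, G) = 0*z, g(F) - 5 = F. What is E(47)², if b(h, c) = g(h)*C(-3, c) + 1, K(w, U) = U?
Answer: 2209/576 ≈ 3.8351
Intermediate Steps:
g(F) = 5 + F
C(z, G) = 0
b(h, c) = 1 (b(h, c) = (5 + h)*0 + 1 = 0 + 1 = 1)
E(Q) = 2*Q/(1 + Q) (E(Q) = (Q + Q)/(Q + 1) = (2*Q)/(1 + Q) = 2*Q/(1 + Q))
E(47)² = (2*47/(1 + 47))² = (2*47/48)² = (2*47*(1/48))² = (47/24)² = 2209/576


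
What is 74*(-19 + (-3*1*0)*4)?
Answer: -1406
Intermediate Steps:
74*(-19 + (-3*1*0)*4) = 74*(-19 - 3*0*4) = 74*(-19 + 0*4) = 74*(-19 + 0) = 74*(-19) = -1406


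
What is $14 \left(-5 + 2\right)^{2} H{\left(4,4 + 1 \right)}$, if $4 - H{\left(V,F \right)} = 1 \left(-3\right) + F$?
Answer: $252$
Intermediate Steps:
$H{\left(V,F \right)} = 7 - F$ ($H{\left(V,F \right)} = 4 - \left(1 \left(-3\right) + F\right) = 4 - \left(-3 + F\right) = 7 - F$)
$14 \left(-5 + 2\right)^{2} H{\left(4,4 + 1 \right)} = 14 \left(-5 + 2\right)^{2} \left(7 - \left(4 + 1\right)\right) = 14 \left(-3\right)^{2} \left(7 - 5\right) = 14 \cdot 9 \left(7 - 5\right) = 126 \cdot 2 = 252$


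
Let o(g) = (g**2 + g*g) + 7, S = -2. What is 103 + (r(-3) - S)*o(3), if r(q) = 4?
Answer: 253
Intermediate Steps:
o(g) = 7 + 2*g**2 (o(g) = (g**2 + g**2) + 7 = 2*g**2 + 7 = 7 + 2*g**2)
103 + (r(-3) - S)*o(3) = 103 + (4 - 1*(-2))*(7 + 2*3**2) = 103 + (4 + 2)*(7 + 2*9) = 103 + 6*(7 + 18) = 103 + 6*25 = 103 + 150 = 253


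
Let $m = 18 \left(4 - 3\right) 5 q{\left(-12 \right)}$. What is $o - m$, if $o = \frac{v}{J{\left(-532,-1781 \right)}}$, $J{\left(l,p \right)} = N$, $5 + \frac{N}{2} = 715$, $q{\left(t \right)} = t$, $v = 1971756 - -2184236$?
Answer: $\frac{1422398}{355} \approx 4006.8$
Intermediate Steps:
$v = 4155992$ ($v = 1971756 + 2184236 = 4155992$)
$N = 1420$ ($N = -10 + 2 \cdot 715 = -10 + 1430 = 1420$)
$J{\left(l,p \right)} = 1420$
$o = \frac{1038998}{355}$ ($o = \frac{4155992}{1420} = 4155992 \cdot \frac{1}{1420} = \frac{1038998}{355} \approx 2926.8$)
$m = -1080$ ($m = 18 \left(4 - 3\right) 5 \left(-12\right) = 18 \cdot 1 \cdot 5 \left(-12\right) = 18 \cdot 5 \left(-12\right) = 90 \left(-12\right) = -1080$)
$o - m = \frac{1038998}{355} - -1080 = \frac{1038998}{355} + 1080 = \frac{1422398}{355}$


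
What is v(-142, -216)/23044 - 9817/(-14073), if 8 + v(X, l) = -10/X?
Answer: 16053906209/23025173052 ≈ 0.69723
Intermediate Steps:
v(X, l) = -8 - 10/X
v(-142, -216)/23044 - 9817/(-14073) = (-8 - 10/(-142))/23044 - 9817/(-14073) = (-8 - 10*(-1/142))*(1/23044) - 9817*(-1/14073) = (-8 + 5/71)*(1/23044) + 9817/14073 = -563/71*1/23044 + 9817/14073 = -563/1636124 + 9817/14073 = 16053906209/23025173052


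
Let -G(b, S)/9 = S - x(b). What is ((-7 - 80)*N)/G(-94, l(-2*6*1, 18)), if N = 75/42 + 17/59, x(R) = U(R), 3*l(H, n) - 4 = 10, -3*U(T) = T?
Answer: -49677/66080 ≈ -0.75177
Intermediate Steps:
U(T) = -T/3
l(H, n) = 14/3 (l(H, n) = 4/3 + (⅓)*10 = 4/3 + 10/3 = 14/3)
x(R) = -R/3
N = 1713/826 (N = 75*(1/42) + 17*(1/59) = 25/14 + 17/59 = 1713/826 ≈ 2.0738)
G(b, S) = -9*S - 3*b (G(b, S) = -9*(S - (-1)*b/3) = -9*(S + b/3) = -9*S - 3*b)
((-7 - 80)*N)/G(-94, l(-2*6*1, 18)) = ((-7 - 80)*(1713/826))/(-9*14/3 - 3*(-94)) = (-87*1713/826)/(-42 + 282) = -149031/826/240 = -149031/826*1/240 = -49677/66080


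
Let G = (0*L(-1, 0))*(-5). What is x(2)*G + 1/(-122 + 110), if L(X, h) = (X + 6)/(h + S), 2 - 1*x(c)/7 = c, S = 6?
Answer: -1/12 ≈ -0.083333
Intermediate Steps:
x(c) = 14 - 7*c
L(X, h) = (6 + X)/(6 + h) (L(X, h) = (X + 6)/(h + 6) = (6 + X)/(6 + h))
G = 0 (G = (0*((6 - 1)/(6 + 0)))*(-5) = (0*(5/6))*(-5) = (0*((⅙)*5))*(-5) = (0*(⅚))*(-5) = 0*(-5) = 0)
x(2)*G + 1/(-122 + 110) = (14 - 7*2)*0 + 1/(-122 + 110) = (14 - 14)*0 + 1/(-12) = 0*0 - 1/12 = 0 - 1/12 = -1/12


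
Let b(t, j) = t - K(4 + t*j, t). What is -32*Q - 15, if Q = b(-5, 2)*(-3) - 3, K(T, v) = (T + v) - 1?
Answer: 753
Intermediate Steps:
K(T, v) = -1 + T + v
b(t, j) = -3 - j*t (b(t, j) = t - (-1 + (4 + t*j) + t) = t - (-1 + (4 + j*t) + t) = t - (3 + t + j*t) = t + (-3 - t - j*t) = -3 - j*t)
Q = -24 (Q = (-3 - 1*2*(-5))*(-3) - 3 = (-3 + 10)*(-3) - 3 = 7*(-3) - 3 = -21 - 3 = -24)
-32*Q - 15 = -32*(-24) - 15 = 768 - 15 = 753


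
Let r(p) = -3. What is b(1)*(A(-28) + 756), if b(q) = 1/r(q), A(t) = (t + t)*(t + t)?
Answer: -3892/3 ≈ -1297.3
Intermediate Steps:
A(t) = 4*t**2 (A(t) = (2*t)*(2*t) = 4*t**2)
b(q) = -1/3 (b(q) = 1/(-3) = -1/3)
b(1)*(A(-28) + 756) = -(4*(-28)**2 + 756)/3 = -(4*784 + 756)/3 = -(3136 + 756)/3 = -1/3*3892 = -3892/3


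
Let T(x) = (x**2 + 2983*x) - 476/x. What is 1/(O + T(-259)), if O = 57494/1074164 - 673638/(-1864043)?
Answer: -37042325873462/26133870133927252455 ≈ -1.4174e-6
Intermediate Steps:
T(x) = x**2 - 476/x + 2983*x
O = 415384488437/1001143942526 (O = 57494*(1/1074164) - 673638*(-1/1864043) = 28747/537082 + 673638/1864043 = 415384488437/1001143942526 ≈ 0.41491)
1/(O + T(-259)) = 1/(415384488437/1001143942526 + (-476 + (-259)**2*(2983 - 259))/(-259)) = 1/(415384488437/1001143942526 - (-476 + 67081*2724)/259) = 1/(415384488437/1001143942526 - (-476 + 182728644)/259) = 1/(415384488437/1001143942526 - 1/259*182728168) = 1/(415384488437/1001143942526 - 26104024/37) = 1/(-26133870133927252455/37042325873462) = -37042325873462/26133870133927252455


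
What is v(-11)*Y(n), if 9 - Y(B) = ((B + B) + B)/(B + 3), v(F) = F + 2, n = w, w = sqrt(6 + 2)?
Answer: -297 + 162*sqrt(2) ≈ -67.897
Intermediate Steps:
w = 2*sqrt(2) (w = sqrt(8) = 2*sqrt(2) ≈ 2.8284)
n = 2*sqrt(2) ≈ 2.8284
v(F) = 2 + F
Y(B) = 9 - 3*B/(3 + B) (Y(B) = 9 - ((B + B) + B)/(B + 3) = 9 - (2*B + B)/(3 + B) = 9 - 3*B/(3 + B))
v(-11)*Y(n) = (2 - 11)*(3*(9 + 2*(2*sqrt(2)))/(3 + 2*sqrt(2))) = -27*(9 + 4*sqrt(2))/(3 + 2*sqrt(2))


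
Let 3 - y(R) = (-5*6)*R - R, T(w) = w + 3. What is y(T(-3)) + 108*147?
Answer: 15879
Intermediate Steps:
T(w) = 3 + w
y(R) = 3 + 31*R (y(R) = 3 - ((-5*6)*R - R) = 3 - (-30*R - R) = 3 - (-31)*R = 3 + 31*R)
y(T(-3)) + 108*147 = (3 + 31*(3 - 3)) + 108*147 = (3 + 31*0) + 15876 = (3 + 0) + 15876 = 3 + 15876 = 15879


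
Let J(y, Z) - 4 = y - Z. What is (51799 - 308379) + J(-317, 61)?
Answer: -256954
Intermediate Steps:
J(y, Z) = 4 + y - Z (J(y, Z) = 4 + (y - Z) = 4 + y - Z)
(51799 - 308379) + J(-317, 61) = (51799 - 308379) + (4 - 317 - 1*61) = -256580 + (4 - 317 - 61) = -256580 - 374 = -256954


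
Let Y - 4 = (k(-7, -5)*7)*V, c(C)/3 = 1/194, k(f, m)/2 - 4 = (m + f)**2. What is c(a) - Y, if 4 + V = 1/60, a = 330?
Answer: 24005993/2910 ≈ 8249.5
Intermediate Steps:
V = -239/60 (V = -4 + 1/60 = -239/60 ≈ -3.9833)
k(f, m) = 8 + 2*(f + m)**2 (k(f, m) = 8 + 2*(m + f)**2 = 8 + 2*(f + m)**2)
c(C) = 3/194
Y = -123742/15 (Y = 4 + ((8 + 2*(-7 - 5)**2)*7)*(-239/60) = 4 + ((8 + 2*(-12)**2)*7)*(-239/60) = 4 + ((8 + 2*144)*7)*(-239/60) = 4 + ((8 + 288)*7)*(-239/60) = 4 + (296*7)*(-239/60) = 4 + 2072*(-239/60) = 4 - 123802/15 = -123742/15 ≈ -8249.5)
c(a) - Y = 3/194 - 1*(-123742/15) = 3/194 + 123742/15 = 24005993/2910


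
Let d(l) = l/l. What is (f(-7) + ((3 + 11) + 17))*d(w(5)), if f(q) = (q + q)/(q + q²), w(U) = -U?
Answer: 92/3 ≈ 30.667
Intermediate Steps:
d(l) = 1
f(q) = 2*q/(q + q²) (f(q) = (2*q)/(q + q²) = 2*q/(q + q²))
(f(-7) + ((3 + 11) + 17))*d(w(5)) = (2/(1 - 7) + ((3 + 11) + 17))*1 = (2/(-6) + (14 + 17))*1 = (2*(-⅙) + 31)*1 = (-⅓ + 31)*1 = (92/3)*1 = 92/3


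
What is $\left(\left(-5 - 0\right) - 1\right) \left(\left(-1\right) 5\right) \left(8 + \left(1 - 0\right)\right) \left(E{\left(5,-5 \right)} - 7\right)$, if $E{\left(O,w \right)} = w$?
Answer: $-3240$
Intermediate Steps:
$\left(\left(-5 - 0\right) - 1\right) \left(\left(-1\right) 5\right) \left(8 + \left(1 - 0\right)\right) \left(E{\left(5,-5 \right)} - 7\right) = \left(\left(-5 - 0\right) - 1\right) \left(\left(-1\right) 5\right) \left(8 + \left(1 - 0\right)\right) \left(-5 - 7\right) = \left(\left(-5 + 0\right) - 1\right) \left(-5\right) \left(8 + \left(1 + 0\right)\right) \left(-12\right) = \left(-5 - 1\right) \left(-5\right) \left(8 + 1\right) \left(-12\right) = \left(-6\right) \left(-5\right) 9 \left(-12\right) = 30 \left(-108\right) = -3240$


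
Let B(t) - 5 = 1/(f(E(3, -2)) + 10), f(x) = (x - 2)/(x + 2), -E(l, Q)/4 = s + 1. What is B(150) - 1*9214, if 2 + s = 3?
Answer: -322312/35 ≈ -9208.9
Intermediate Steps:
s = 1 (s = -2 + 3 = 1)
E(l, Q) = -8 (E(l, Q) = -4*(1 + 1) = -4*2 = -8)
f(x) = (-2 + x)/(2 + x)
B(t) = 178/35 (B(t) = 5 + 1/((-2 - 8)/(2 - 8) + 10) = 5 + 1/(-10/(-6) + 10) = 5 + 1/(-⅙*(-10) + 10) = 5 + 1/(5/3 + 10) = 5 + 1/(35/3) = 5 + 3/35 = 178/35)
B(150) - 1*9214 = 178/35 - 1*9214 = 178/35 - 9214 = -322312/35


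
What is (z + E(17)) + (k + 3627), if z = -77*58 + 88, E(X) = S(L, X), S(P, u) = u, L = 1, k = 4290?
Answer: 3556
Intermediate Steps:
E(X) = X
z = -4378 (z = -4466 + 88 = -4378)
(z + E(17)) + (k + 3627) = (-4378 + 17) + (4290 + 3627) = -4361 + 7917 = 3556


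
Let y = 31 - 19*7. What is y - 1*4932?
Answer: -5034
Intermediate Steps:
y = -102 (y = 31 - 133 = -102)
y - 1*4932 = -102 - 1*4932 = -102 - 4932 = -5034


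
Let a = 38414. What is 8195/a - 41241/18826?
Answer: -357488176/180795491 ≈ -1.9773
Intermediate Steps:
8195/a - 41241/18826 = 8195/38414 - 41241/18826 = -357488176/180795491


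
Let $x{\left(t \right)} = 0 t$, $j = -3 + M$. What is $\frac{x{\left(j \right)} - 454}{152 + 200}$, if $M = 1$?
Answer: $- \frac{227}{176} \approx -1.2898$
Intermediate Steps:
$j = -2$ ($j = -3 + 1 = -2$)
$x{\left(t \right)} = 0$
$\frac{x{\left(j \right)} - 454}{152 + 200} = \frac{0 - 454}{152 + 200} = - \frac{454}{352} = \left(-454\right) \frac{1}{352} = - \frac{227}{176}$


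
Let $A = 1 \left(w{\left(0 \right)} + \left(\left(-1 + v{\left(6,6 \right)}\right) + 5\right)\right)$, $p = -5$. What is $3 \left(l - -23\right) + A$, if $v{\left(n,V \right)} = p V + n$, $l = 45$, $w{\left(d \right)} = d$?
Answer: $184$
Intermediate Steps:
$v{\left(n,V \right)} = n - 5 V$ ($v{\left(n,V \right)} = - 5 V + n = n - 5 V$)
$A = -20$ ($A = 1 \left(0 + \left(\left(-1 + \left(6 - 30\right)\right) + 5\right)\right) = 1 \left(0 + \left(\left(-1 - 24\right) + 5\right)\right) = 1 \left(0 + \left(-25 + 5\right)\right) = 1 \left(0 - 20\right) = 1 \left(-20\right) = -20$)
$3 \left(l - -23\right) + A = 3 \left(45 - -23\right) - 20 = 3 \left(45 + 23\right) - 20 = 3 \cdot 68 - 20 = 204 - 20 = 184$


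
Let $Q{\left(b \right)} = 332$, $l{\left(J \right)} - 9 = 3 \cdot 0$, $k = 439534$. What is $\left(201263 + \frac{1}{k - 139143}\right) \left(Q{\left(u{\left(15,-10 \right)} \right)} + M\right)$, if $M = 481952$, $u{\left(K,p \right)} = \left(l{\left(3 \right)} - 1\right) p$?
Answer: $\frac{29157730184636856}{300391} \approx 9.7066 \cdot 10^{10}$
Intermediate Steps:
$l{\left(J \right)} = 9$ ($l{\left(J \right)} = 9 + 3 \cdot 0 = 9 + 0 = 9$)
$u{\left(K,p \right)} = 8 p$ ($u{\left(K,p \right)} = \left(9 - 1\right) p = 8 p$)
$\left(201263 + \frac{1}{k - 139143}\right) \left(Q{\left(u{\left(15,-10 \right)} \right)} + M\right) = \left(201263 + \frac{1}{439534 - 139143}\right) \left(332 + 481952\right) = \left(201263 + \frac{1}{300391}\right) 482284 = \frac{60457593834}{300391} \cdot 482284 = \frac{29157730184636856}{300391}$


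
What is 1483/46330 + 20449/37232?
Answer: 38562201/66344560 ≈ 0.58124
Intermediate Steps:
1483/46330 + 20449/37232 = 1483*(1/46330) + 20449*(1/37232) = 1483/46330 + 1573/2864 = 38562201/66344560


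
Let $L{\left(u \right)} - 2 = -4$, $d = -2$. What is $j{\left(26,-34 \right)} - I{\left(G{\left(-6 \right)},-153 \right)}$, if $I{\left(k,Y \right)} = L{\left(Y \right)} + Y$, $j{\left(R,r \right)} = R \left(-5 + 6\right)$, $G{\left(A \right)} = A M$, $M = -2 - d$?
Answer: $181$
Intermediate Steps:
$L{\left(u \right)} = -2$ ($L{\left(u \right)} = 2 - 4 = -2$)
$M = 0$ ($M = -2 - -2 = -2 + 2 = 0$)
$G{\left(A \right)} = 0$ ($G{\left(A \right)} = A 0 = 0$)
$j{\left(R,r \right)} = R$ ($j{\left(R,r \right)} = R 1 = R$)
$I{\left(k,Y \right)} = -2 + Y$
$j{\left(26,-34 \right)} - I{\left(G{\left(-6 \right)},-153 \right)} = 26 - \left(-2 - 153\right) = 26 - -155 = 26 + 155 = 181$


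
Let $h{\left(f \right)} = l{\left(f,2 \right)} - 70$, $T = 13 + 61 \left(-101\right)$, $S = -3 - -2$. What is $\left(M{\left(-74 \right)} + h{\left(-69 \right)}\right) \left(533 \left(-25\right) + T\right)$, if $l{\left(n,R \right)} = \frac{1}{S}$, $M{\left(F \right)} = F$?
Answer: $2823585$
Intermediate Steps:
$S = -1$ ($S = -3 + 2 = -1$)
$T = -6148$ ($T = 13 - 6161 = -6148$)
$l{\left(n,R \right)} = -1$ ($l{\left(n,R \right)} = \frac{1}{-1} = -1$)
$h{\left(f \right)} = -71$ ($h{\left(f \right)} = -1 - 70 = -71$)
$\left(M{\left(-74 \right)} + h{\left(-69 \right)}\right) \left(533 \left(-25\right) + T\right) = \left(-74 - 71\right) \left(533 \left(-25\right) - 6148\right) = - 145 \left(-13325 - 6148\right) = \left(-145\right) \left(-19473\right) = 2823585$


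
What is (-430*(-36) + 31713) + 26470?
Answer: 73663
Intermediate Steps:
(-430*(-36) + 31713) + 26470 = (15480 + 31713) + 26470 = 47193 + 26470 = 73663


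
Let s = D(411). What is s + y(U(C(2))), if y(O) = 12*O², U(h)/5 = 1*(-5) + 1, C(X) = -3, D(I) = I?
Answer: 5211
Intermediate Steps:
U(h) = -20 (U(h) = 5*(1*(-5) + 1) = 5*(-5 + 1) = 5*(-4) = -20)
s = 411
s + y(U(C(2))) = 411 + 12*(-20)² = 411 + 12*400 = 411 + 4800 = 5211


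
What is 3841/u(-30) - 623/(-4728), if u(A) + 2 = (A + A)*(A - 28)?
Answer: 10163521/8221992 ≈ 1.2361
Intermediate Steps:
u(A) = -2 + 2*A*(-28 + A) (u(A) = -2 + (A + A)*(A - 28) = -2 + (2*A)*(-28 + A) = -2 + 2*A*(-28 + A))
3841/u(-30) - 623/(-4728) = 3841/(-2 - 56*(-30) + 2*(-30)²) - 623/(-4728) = 3841/(-2 + 1680 + 2*900) - 623*(-1/4728) = 3841/(-2 + 1680 + 1800) + 623/4728 = 3841/3478 + 623/4728 = 10163521/8221992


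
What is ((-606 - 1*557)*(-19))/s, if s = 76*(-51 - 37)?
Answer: -1163/352 ≈ -3.3040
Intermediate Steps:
s = -6688 (s = 76*(-88) = -6688)
((-606 - 1*557)*(-19))/s = ((-606 - 1*557)*(-19))/(-6688) = ((-606 - 557)*(-19))*(-1/6688) = -1163*(-19)*(-1/6688) = 22097*(-1/6688) = -1163/352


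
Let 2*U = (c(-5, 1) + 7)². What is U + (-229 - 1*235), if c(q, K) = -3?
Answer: -456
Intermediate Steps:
U = 8 (U = (-3 + 7)²/2 = (½)*4² = (½)*16 = 8)
U + (-229 - 1*235) = 8 + (-229 - 1*235) = 8 + (-229 - 235) = 8 - 464 = -456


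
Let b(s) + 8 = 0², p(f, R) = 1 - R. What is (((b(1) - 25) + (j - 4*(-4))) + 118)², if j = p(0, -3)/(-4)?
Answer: 10000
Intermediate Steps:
b(s) = -8 (b(s) = -8 + 0² = -8 + 0 = -8)
j = -1 (j = (1 - 1*(-3))/(-4) = (1 + 3)*(-¼) = 4*(-¼) = -1)
(((b(1) - 25) + (j - 4*(-4))) + 118)² = (((-8 - 25) + (-1 - 4*(-4))) + 118)² = ((-33 + (-1 + 16)) + 118)² = ((-33 + 15) + 118)² = (-18 + 118)² = 100² = 10000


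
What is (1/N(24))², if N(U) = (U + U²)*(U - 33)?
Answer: 1/29160000 ≈ 3.4294e-8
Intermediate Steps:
N(U) = (-33 + U)*(U + U²) (N(U) = (U + U²)*(-33 + U) = (-33 + U)*(U + U²))
(1/N(24))² = (1/(24*(-33 + 24² - 32*24)))² = (1/(24*(-33 + 576 - 768)))² = (1/(24*(-225)))² = (1/(-5400))² = (-1/5400)² = 1/29160000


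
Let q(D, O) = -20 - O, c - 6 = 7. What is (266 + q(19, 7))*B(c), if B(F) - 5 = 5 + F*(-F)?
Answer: -38001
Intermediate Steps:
c = 13 (c = 6 + 7 = 13)
B(F) = 10 - F**2 (B(F) = 5 + (5 + F*(-F)) = 5 + (5 - F**2) = 10 - F**2)
(266 + q(19, 7))*B(c) = (266 + (-20 - 1*7))*(10 - 1*13**2) = (266 + (-20 - 7))*(10 - 1*169) = (266 - 27)*(10 - 169) = 239*(-159) = -38001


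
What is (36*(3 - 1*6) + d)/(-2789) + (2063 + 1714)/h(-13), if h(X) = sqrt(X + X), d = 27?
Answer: 81/2789 - 3777*I*sqrt(26)/26 ≈ 0.029043 - 740.73*I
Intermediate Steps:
h(X) = sqrt(2)*sqrt(X) (h(X) = sqrt(2*X) = sqrt(2)*sqrt(X))
(36*(3 - 1*6) + d)/(-2789) + (2063 + 1714)/h(-13) = (36*(3 - 1*6) + 27)/(-2789) + (2063 + 1714)/((sqrt(2)*sqrt(-13))) = (36*(3 - 6) + 27)*(-1/2789) + 3777/((sqrt(2)*(I*sqrt(13)))) = (36*(-3) + 27)*(-1/2789) + 3777/((I*sqrt(26))) = (-108 + 27)*(-1/2789) + 3777*(-I*sqrt(26)/26) = -81*(-1/2789) - 3777*I*sqrt(26)/26 = 81/2789 - 3777*I*sqrt(26)/26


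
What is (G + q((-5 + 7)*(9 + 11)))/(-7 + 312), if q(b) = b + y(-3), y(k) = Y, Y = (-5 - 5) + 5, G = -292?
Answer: -257/305 ≈ -0.84262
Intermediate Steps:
Y = -5 (Y = -10 + 5 = -5)
y(k) = -5
q(b) = -5 + b (q(b) = b - 5 = -5 + b)
(G + q((-5 + 7)*(9 + 11)))/(-7 + 312) = (-292 + (-5 + (-5 + 7)*(9 + 11)))/(-7 + 312) = (-292 + (-5 + 2*20))/305 = (-292 + (-5 + 40))*(1/305) = (-292 + 35)*(1/305) = -257*1/305 = -257/305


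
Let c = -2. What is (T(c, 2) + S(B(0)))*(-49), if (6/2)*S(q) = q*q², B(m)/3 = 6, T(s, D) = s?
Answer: -95158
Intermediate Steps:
B(m) = 18 (B(m) = 3*6 = 18)
S(q) = q³/3 (S(q) = (q*q²)/3 = q³/3)
(T(c, 2) + S(B(0)))*(-49) = (-2 + (⅓)*18³)*(-49) = (-2 + (⅓)*5832)*(-49) = (-2 + 1944)*(-49) = 1942*(-49) = -95158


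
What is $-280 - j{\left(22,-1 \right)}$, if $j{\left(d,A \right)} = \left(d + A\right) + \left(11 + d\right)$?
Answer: $-334$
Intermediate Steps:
$j{\left(d,A \right)} = 11 + A + 2 d$ ($j{\left(d,A \right)} = \left(A + d\right) + \left(11 + d\right) = 11 + A + 2 d$)
$-280 - j{\left(22,-1 \right)} = -280 - \left(11 - 1 + 2 \cdot 22\right) = -280 - \left(11 - 1 + 44\right) = -280 - 54 = -334$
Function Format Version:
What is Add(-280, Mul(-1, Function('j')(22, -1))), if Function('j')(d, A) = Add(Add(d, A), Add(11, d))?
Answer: -334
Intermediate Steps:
Function('j')(d, A) = Add(11, A, Mul(2, d)) (Function('j')(d, A) = Add(Add(A, d), Add(11, d)) = Add(11, A, Mul(2, d)))
Add(-280, Mul(-1, Function('j')(22, -1))) = Add(-280, Mul(-1, Add(11, -1, Mul(2, 22)))) = Add(-280, Mul(-1, Add(11, -1, 44))) = Add(-280, Mul(-1, 54)) = Add(-280, -54) = -334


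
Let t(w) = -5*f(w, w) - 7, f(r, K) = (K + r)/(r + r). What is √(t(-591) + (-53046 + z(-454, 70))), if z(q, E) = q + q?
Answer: 11*I*√446 ≈ 232.31*I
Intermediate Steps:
z(q, E) = 2*q
f(r, K) = (K + r)/(2*r) (f(r, K) = (K + r)/((2*r)) = (K + r)*(1/(2*r)) = (K + r)/(2*r))
t(w) = -12 (t(w) = -5*(w + w)/(2*w) - 7 = -5*2*w/(2*w) - 7 = -5*1 - 7 = -5 - 7 = -12)
√(t(-591) + (-53046 + z(-454, 70))) = √(-12 + (-53046 + 2*(-454))) = √(-12 + (-53046 - 908)) = √(-12 - 53954) = √(-53966) = 11*I*√446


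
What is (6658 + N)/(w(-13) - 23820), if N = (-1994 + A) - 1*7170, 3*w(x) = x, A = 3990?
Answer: -4452/71473 ≈ -0.062289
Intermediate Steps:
w(x) = x/3
N = -5174 (N = (-1994 + 3990) - 1*7170 = 1996 - 7170 = -5174)
(6658 + N)/(w(-13) - 23820) = (6658 - 5174)/((⅓)*(-13) - 23820) = 1484/(-13/3 - 23820) = 1484/(-71473/3) = 1484*(-3/71473) = -4452/71473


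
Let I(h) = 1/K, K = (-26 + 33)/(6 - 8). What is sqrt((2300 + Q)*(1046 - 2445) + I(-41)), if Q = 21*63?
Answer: I*sqrt(248360287)/7 ≈ 2251.4*I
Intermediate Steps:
Q = 1323
K = -7/2 (K = 7/(-2) = 7*(-1/2) = -7/2 ≈ -3.5000)
I(h) = -2/7 (I(h) = 1/(-7/2) = -2/7)
sqrt((2300 + Q)*(1046 - 2445) + I(-41)) = sqrt((2300 + 1323)*(1046 - 2445) - 2/7) = sqrt(3623*(-1399) - 2/7) = sqrt(-5068577 - 2/7) = sqrt(-35480041/7) = I*sqrt(248360287)/7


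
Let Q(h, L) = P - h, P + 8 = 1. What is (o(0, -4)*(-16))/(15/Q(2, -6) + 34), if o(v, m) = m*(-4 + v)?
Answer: -768/97 ≈ -7.9175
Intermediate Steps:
P = -7 (P = -8 + 1 = -7)
Q(h, L) = -7 - h
(o(0, -4)*(-16))/(15/Q(2, -6) + 34) = (-4*(-4 + 0)*(-16))/(15/(-7 - 1*2) + 34) = (-4*(-4)*(-16))/(15/(-7 - 2) + 34) = (16*(-16))/(15/(-9) + 34) = -256/(15*(-1/9) + 34) = -256/(-5/3 + 34) = -256/97/3 = -256*3/97 = -768/97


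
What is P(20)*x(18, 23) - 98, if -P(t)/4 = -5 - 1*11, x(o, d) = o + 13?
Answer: 1886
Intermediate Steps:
x(o, d) = 13 + o
P(t) = 64 (P(t) = -4*(-5 - 1*11) = -4*(-5 - 11) = -4*(-16) = 64)
P(20)*x(18, 23) - 98 = 64*(13 + 18) - 98 = 64*31 - 98 = 1984 - 98 = 1886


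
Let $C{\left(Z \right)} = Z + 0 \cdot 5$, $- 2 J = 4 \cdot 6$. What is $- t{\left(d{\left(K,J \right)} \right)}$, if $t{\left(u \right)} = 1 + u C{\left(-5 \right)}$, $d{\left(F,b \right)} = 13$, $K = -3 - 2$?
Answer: $64$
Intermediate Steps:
$J = -12$ ($J = - \frac{4 \cdot 6}{2} = \left(- \frac{1}{2}\right) 24 = -12$)
$K = -5$ ($K = -3 - 2 = -5$)
$C{\left(Z \right)} = Z$ ($C{\left(Z \right)} = Z + 0 = Z$)
$t{\left(u \right)} = 1 - 5 u$ ($t{\left(u \right)} = 1 + u \left(-5\right) = 1 - 5 u$)
$- t{\left(d{\left(K,J \right)} \right)} = - (1 - 65) = \left(-1\right) \left(-64\right) = 64$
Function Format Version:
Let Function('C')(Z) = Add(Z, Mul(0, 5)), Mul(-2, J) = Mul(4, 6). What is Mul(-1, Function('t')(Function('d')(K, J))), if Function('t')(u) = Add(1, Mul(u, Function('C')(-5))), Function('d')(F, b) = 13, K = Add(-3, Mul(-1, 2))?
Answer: 64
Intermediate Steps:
J = -12 (J = Mul(Rational(-1, 2), Mul(4, 6)) = Mul(Rational(-1, 2), 24) = -12)
K = -5 (K = Add(-3, -2) = -5)
Function('C')(Z) = Z (Function('C')(Z) = Add(Z, 0) = Z)
Function('t')(u) = Add(1, Mul(-5, u)) (Function('t')(u) = Add(1, Mul(u, -5)) = Add(1, Mul(-5, u)))
Mul(-1, Function('t')(Function('d')(K, J))) = Mul(-1, Add(1, Mul(-5, 13))) = Mul(-1, Add(1, -65)) = Mul(-1, -64) = 64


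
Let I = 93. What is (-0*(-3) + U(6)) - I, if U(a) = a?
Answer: -87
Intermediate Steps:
(-0*(-3) + U(6)) - I = (-0*(-3) + 6) - 1*93 = (-8*0 + 6) - 93 = (0 + 6) - 93 = 6 - 93 = -87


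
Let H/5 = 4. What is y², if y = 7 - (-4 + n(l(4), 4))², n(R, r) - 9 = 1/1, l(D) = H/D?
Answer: 841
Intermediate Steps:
H = 20 (H = 5*4 = 20)
l(D) = 20/D
n(R, r) = 10 (n(R, r) = 9 + 1/1 = 9 + 1 = 10)
y = -29 (y = 7 - (-4 + 10)² = 7 - 1*6² = 7 - 1*36 = 7 - 36 = -29)
y² = (-29)² = 841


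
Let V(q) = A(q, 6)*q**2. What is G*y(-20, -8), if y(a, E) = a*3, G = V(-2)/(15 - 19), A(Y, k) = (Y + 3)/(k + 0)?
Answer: 10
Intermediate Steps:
A(Y, k) = (3 + Y)/k
V(q) = q**2*(1/2 + q/6) (V(q) = ((3 + q)/6)*q**2 = (1/2 + q/6)*q**2 = q**2*(1/2 + q/6))
G = -1/6 (G = ((1/6)*(-2)**2*(3 - 2))/(15 - 19) = ((1/6)*4*1)/(-4) = (2/3)*(-1/4) = -1/6 ≈ -0.16667)
y(a, E) = 3*a
G*y(-20, -8) = -(-20)/2 = -1/6*(-60) = 10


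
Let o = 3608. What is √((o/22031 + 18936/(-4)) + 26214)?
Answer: 4*√651607428133/22031 ≈ 146.56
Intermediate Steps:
√((o/22031 + 18936/(-4)) + 26214) = √((3608/22031 + 18936/(-4)) + 26214) = √((3608*(1/22031) + 18936*(-¼)) + 26214) = √((3608/22031 - 4734) + 26214) = √(-104291146/22031 + 26214) = √(473229488/22031) = 4*√651607428133/22031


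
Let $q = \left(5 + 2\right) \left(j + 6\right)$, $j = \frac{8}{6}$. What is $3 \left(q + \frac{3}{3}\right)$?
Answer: $157$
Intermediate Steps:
$j = \frac{4}{3}$ ($j = 8 \cdot \frac{1}{6} = \frac{4}{3} \approx 1.3333$)
$q = \frac{154}{3}$ ($q = \left(5 + 2\right) \left(\frac{4}{3} + 6\right) = 7 \cdot \frac{22}{3} = \frac{154}{3} \approx 51.333$)
$3 \left(q + \frac{3}{3}\right) = 3 \left(\frac{154}{3} + \frac{3}{3}\right) = 3 \left(\frac{154}{3} + 3 \cdot \frac{1}{3}\right) = 3 \left(\frac{154}{3} + 1\right) = 3 \cdot \frac{157}{3} = 157$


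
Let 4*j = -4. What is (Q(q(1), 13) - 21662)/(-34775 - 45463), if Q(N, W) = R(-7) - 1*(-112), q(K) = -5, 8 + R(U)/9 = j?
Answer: 21631/80238 ≈ 0.26959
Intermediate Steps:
j = -1 (j = (¼)*(-4) = -1)
R(U) = -81 (R(U) = -72 + 9*(-1) = -72 - 9 = -81)
Q(N, W) = 31 (Q(N, W) = -81 - 1*(-112) = -81 + 112 = 31)
(Q(q(1), 13) - 21662)/(-34775 - 45463) = (31 - 21662)/(-34775 - 45463) = -21631/(-80238) = -21631*(-1/80238) = 21631/80238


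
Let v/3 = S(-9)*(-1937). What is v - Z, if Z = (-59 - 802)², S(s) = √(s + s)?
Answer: -741321 - 17433*I*√2 ≈ -7.4132e+5 - 24654.0*I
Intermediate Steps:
S(s) = √2*√s (S(s) = √(2*s) = √2*√s)
v = -17433*I*√2 (v = 3*((√2*√(-9))*(-1937)) = 3*((√2*(3*I))*(-1937)) = 3*((3*I*√2)*(-1937)) = 3*(-5811*I*√2) = -17433*I*√2 ≈ -24654.0*I)
Z = 741321 (Z = (-861)² = 741321)
v - Z = -17433*I*√2 - 1*741321 = -17433*I*√2 - 741321 = -741321 - 17433*I*√2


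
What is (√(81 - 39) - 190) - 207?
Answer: -397 + √42 ≈ -390.52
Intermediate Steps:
(√(81 - 39) - 190) - 207 = (√42 - 190) - 207 = (-190 + √42) - 207 = -397 + √42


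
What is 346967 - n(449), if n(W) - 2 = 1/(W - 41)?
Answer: 141561719/408 ≈ 3.4697e+5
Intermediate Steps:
n(W) = 2 + 1/(-41 + W) (n(W) = 2 + 1/(W - 41) = 2 + 1/(-41 + W))
346967 - n(449) = 346967 - (-81 + 2*449)/(-41 + 449) = 346967 - (-81 + 898)/408 = 346967 - 817/408 = 141561719/408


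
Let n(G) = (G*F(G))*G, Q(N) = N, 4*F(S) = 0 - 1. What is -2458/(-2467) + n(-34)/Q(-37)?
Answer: 803909/91279 ≈ 8.8072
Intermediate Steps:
F(S) = -¼ (F(S) = (0 - 1)/4 = (¼)*(-1) = -¼)
n(G) = -G²/4 (n(G) = (G*(-¼))*G = (-G/4)*G = -G²/4)
-2458/(-2467) + n(-34)/Q(-37) = -2458/(-2467) - ¼*(-34)²/(-37) = -2458*(-1/2467) - ¼*1156*(-1/37) = 2458/2467 - 289*(-1/37) = 2458/2467 + 289/37 = 803909/91279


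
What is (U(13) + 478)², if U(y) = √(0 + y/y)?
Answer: 229441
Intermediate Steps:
U(y) = 1 (U(y) = √(0 + 1) = √1 = 1)
(U(13) + 478)² = (1 + 478)² = 479² = 229441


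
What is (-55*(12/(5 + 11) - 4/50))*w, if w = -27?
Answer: 19899/20 ≈ 994.95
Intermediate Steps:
(-55*(12/(5 + 11) - 4/50))*w = -55*(12/(5 + 11) - 4/50)*(-27) = -55*(12/16 - 4*1/50)*(-27) = -55*(12*(1/16) - 2/25)*(-27) = -55*(¾ - 2/25)*(-27) = -55*67/100*(-27) = -737/20*(-27) = 19899/20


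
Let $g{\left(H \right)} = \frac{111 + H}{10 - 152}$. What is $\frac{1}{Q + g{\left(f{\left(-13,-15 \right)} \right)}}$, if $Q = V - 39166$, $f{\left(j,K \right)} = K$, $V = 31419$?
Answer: $- \frac{71}{550085} \approx -0.00012907$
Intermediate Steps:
$g{\left(H \right)} = - \frac{111}{142} - \frac{H}{142}$ ($g{\left(H \right)} = \frac{111 + H}{-142} = \left(111 + H\right) \left(- \frac{1}{142}\right) = - \frac{111}{142} - \frac{H}{142}$)
$Q = -7747$ ($Q = 31419 - 39166 = -7747$)
$\frac{1}{Q + g{\left(f{\left(-13,-15 \right)} \right)}} = \frac{1}{-7747 - \frac{48}{71}} = \frac{1}{- \frac{550085}{71}} = - \frac{71}{550085}$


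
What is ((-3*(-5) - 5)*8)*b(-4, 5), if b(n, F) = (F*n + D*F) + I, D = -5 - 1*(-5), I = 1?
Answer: -1520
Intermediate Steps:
D = 0 (D = -5 + 5 = 0)
b(n, F) = 1 + F*n (b(n, F) = (F*n + 0*F) + 1 = (F*n + 0) + 1 = F*n + 1 = 1 + F*n)
((-3*(-5) - 5)*8)*b(-4, 5) = ((-3*(-5) - 5)*8)*(1 + 5*(-4)) = ((15 - 5)*8)*(1 - 20) = (10*8)*(-19) = 80*(-19) = -1520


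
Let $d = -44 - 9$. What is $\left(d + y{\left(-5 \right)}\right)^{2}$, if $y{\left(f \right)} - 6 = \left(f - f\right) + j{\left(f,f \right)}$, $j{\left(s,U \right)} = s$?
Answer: $2704$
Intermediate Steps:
$d = -53$
$y{\left(f \right)} = 6 + f$ ($y{\left(f \right)} = 6 + \left(\left(f - f\right) + f\right) = 6 + \left(0 + f\right) = 6 + f$)
$\left(d + y{\left(-5 \right)}\right)^{2} = \left(-53 + \left(6 - 5\right)\right)^{2} = \left(-53 + 1\right)^{2} = \left(-52\right)^{2} = 2704$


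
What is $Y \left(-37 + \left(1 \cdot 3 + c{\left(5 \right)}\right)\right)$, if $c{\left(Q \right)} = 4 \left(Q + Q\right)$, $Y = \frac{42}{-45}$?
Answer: $- \frac{28}{5} \approx -5.6$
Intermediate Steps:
$Y = - \frac{14}{15}$ ($Y = 42 \left(- \frac{1}{45}\right) = - \frac{14}{15} \approx -0.93333$)
$c{\left(Q \right)} = 8 Q$ ($c{\left(Q \right)} = 4 \cdot 2 Q = 8 Q$)
$Y \left(-37 + \left(1 \cdot 3 + c{\left(5 \right)}\right)\right) = - \frac{14 \left(-37 + \left(1 \cdot 3 + 8 \cdot 5\right)\right)}{15} = - \frac{14 \left(-37 + \left(3 + 40\right)\right)}{15} = - \frac{14 \left(-37 + 43\right)}{15} = \left(- \frac{14}{15}\right) 6 = - \frac{28}{5}$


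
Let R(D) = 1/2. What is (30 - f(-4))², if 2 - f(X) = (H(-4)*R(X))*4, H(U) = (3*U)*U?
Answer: 15376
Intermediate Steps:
R(D) = ½
H(U) = 3*U²
f(X) = -94 (f(X) = 2 - (3*(-4)²)*(½)*4 = 2 - (3*16)*(½)*4 = 2 - 48*(½)*4 = 2 - 24*4 = 2 - 1*96 = 2 - 96 = -94)
(30 - f(-4))² = (30 - 1*(-94))² = (30 + 94)² = 124² = 15376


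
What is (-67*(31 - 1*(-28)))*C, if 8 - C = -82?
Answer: -355770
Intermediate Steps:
C = 90 (C = 8 - 1*(-82) = 8 + 82 = 90)
(-67*(31 - 1*(-28)))*C = -67*(31 - 1*(-28))*90 = -67*(31 + 28)*90 = -67*59*90 = -3953*90 = -355770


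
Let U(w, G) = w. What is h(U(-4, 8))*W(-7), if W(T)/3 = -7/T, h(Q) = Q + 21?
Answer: 51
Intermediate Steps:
h(Q) = 21 + Q
W(T) = -21/T (W(T) = 3*(-7/T) = -21/T)
h(U(-4, 8))*W(-7) = (21 - 4)*(-21/(-7)) = 17*(-21*(-1/7)) = 17*3 = 51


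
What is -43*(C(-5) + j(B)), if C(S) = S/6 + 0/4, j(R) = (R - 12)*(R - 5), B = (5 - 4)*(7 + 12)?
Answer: -25069/6 ≈ -4178.2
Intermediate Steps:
B = 19 (B = 1*19 = 19)
j(R) = (-12 + R)*(-5 + R)
C(S) = S/6 (C(S) = S*(1/6) + 0*(1/4) = S/6 + 0 = S/6)
-43*(C(-5) + j(B)) = -43*((1/6)*(-5) + (60 + 19**2 - 17*19)) = -43*(-5/6 + (60 + 361 - 323)) = -43*(-5/6 + 98) = -43*583/6 = -25069/6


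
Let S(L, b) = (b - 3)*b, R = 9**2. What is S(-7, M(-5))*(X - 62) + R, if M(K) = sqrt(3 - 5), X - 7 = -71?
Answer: 333 + 378*I*sqrt(2) ≈ 333.0 + 534.57*I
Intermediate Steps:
X = -64 (X = 7 - 71 = -64)
R = 81
M(K) = I*sqrt(2) (M(K) = sqrt(-2) = I*sqrt(2))
S(L, b) = b*(-3 + b) (S(L, b) = (-3 + b)*b = b*(-3 + b))
S(-7, M(-5))*(X - 62) + R = ((I*sqrt(2))*(-3 + I*sqrt(2)))*(-64 - 62) + 81 = (I*sqrt(2)*(-3 + I*sqrt(2)))*(-126) + 81 = -126*I*sqrt(2)*(-3 + I*sqrt(2)) + 81 = 81 - 126*I*sqrt(2)*(-3 + I*sqrt(2))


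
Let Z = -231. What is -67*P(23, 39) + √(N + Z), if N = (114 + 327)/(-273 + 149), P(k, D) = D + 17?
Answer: -3752 + I*√901635/62 ≈ -3752.0 + 15.315*I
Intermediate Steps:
P(k, D) = 17 + D
N = -441/124 (N = 441/(-124) = 441*(-1/124) = -441/124 ≈ -3.5564)
-67*P(23, 39) + √(N + Z) = -67*(17 + 39) + √(-441/124 - 231) = -67*56 + √(-29085/124) = -3752 + I*√901635/62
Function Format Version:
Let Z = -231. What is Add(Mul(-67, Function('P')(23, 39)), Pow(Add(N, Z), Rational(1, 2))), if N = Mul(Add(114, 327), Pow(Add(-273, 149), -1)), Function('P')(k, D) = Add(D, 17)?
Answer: Add(-3752, Mul(Rational(1, 62), I, Pow(901635, Rational(1, 2)))) ≈ Add(-3752.0, Mul(15.315, I))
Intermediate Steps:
Function('P')(k, D) = Add(17, D)
N = Rational(-441, 124) (N = Mul(441, Pow(-124, -1)) = Mul(441, Rational(-1, 124)) = Rational(-441, 124) ≈ -3.5564)
Add(Mul(-67, Function('P')(23, 39)), Pow(Add(N, Z), Rational(1, 2))) = Add(Mul(-67, Add(17, 39)), Pow(Add(Rational(-441, 124), -231), Rational(1, 2))) = Add(Mul(-67, 56), Pow(Rational(-29085, 124), Rational(1, 2))) = Add(-3752, Mul(Rational(1, 62), I, Pow(901635, Rational(1, 2))))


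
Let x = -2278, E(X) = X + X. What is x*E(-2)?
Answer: 9112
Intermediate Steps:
E(X) = 2*X
x*E(-2) = -4556*(-2) = -2278*(-4) = 9112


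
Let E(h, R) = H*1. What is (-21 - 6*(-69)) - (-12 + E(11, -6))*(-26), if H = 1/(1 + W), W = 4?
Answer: 431/5 ≈ 86.200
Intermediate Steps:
H = ⅕ (H = 1/(1 + 4) = 1/5 = ⅕ ≈ 0.20000)
E(h, R) = ⅕ (E(h, R) = (⅕)*1 = ⅕)
(-21 - 6*(-69)) - (-12 + E(11, -6))*(-26) = (-21 - 6*(-69)) - (-12 + ⅕)*(-26) = (-21 + 414) - (-59)*(-26)/5 = 393 - 1*1534/5 = 393 - 1534/5 = 431/5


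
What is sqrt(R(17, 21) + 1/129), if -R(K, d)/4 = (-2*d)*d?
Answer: sqrt(58709577)/129 ≈ 59.397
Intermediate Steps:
R(K, d) = 8*d**2 (R(K, d) = -4*(-2*d)*d = -(-8)*d**2 = 8*d**2)
sqrt(R(17, 21) + 1/129) = sqrt(8*21**2 + 1/129) = sqrt(8*441 + 1/129) = sqrt(3528 + 1/129) = sqrt(455113/129) = sqrt(58709577)/129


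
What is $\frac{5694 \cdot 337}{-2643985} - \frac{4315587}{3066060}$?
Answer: $- \frac{230583231665}{108088221988} \approx -2.1333$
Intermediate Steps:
$\frac{5694 \cdot 337}{-2643985} - \frac{4315587}{3066060} = 1918878 \left(- \frac{1}{2643985}\right) - \frac{1438529}{1022020} = - \frac{1918878}{2643985} - \frac{1438529}{1022020} = - \frac{230583231665}{108088221988}$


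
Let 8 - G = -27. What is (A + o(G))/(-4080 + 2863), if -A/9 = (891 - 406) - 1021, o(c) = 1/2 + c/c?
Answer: -9651/2434 ≈ -3.9651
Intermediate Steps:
G = 35 (G = 8 - 1*(-27) = 8 + 27 = 35)
o(c) = 3/2 (o(c) = 1*(½) + 1 = ½ + 1 = 3/2)
A = 4824 (A = -9*((891 - 406) - 1021) = -9*(485 - 1021) = -9*(-536) = 4824)
(A + o(G))/(-4080 + 2863) = (4824 + 3/2)/(-4080 + 2863) = (9651/2)/(-1217) = (9651/2)*(-1/1217) = -9651/2434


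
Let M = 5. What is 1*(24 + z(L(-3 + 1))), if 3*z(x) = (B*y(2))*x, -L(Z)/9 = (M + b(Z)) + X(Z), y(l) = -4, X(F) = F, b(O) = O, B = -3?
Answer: -12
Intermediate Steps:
L(Z) = -45 - 18*Z (L(Z) = -9*((5 + Z) + Z) = -9*(5 + 2*Z) = -45 - 18*Z)
z(x) = 4*x (z(x) = ((-3*(-4))*x)/3 = (12*x)/3 = 4*x)
1*(24 + z(L(-3 + 1))) = 1*(24 + 4*(-45 - 18*(-3 + 1))) = 1*(24 + 4*(-45 - 18*(-2))) = 1*(24 + 4*(-45 + 36)) = 1*(24 + 4*(-9)) = 1*(24 - 36) = 1*(-12) = -12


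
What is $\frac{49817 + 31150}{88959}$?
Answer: $\frac{26989}{29653} \approx 0.91016$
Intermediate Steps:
$\frac{49817 + 31150}{88959} = 80967 \cdot \frac{1}{88959} = \frac{26989}{29653}$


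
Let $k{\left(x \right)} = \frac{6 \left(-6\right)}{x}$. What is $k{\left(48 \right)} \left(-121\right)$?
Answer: $\frac{363}{4} \approx 90.75$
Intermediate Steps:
$k{\left(x \right)} = - \frac{36}{x}$
$k{\left(48 \right)} \left(-121\right) = - \frac{36}{48} \left(-121\right) = \left(-36\right) \frac{1}{48} \left(-121\right) = \left(- \frac{3}{4}\right) \left(-121\right) = \frac{363}{4}$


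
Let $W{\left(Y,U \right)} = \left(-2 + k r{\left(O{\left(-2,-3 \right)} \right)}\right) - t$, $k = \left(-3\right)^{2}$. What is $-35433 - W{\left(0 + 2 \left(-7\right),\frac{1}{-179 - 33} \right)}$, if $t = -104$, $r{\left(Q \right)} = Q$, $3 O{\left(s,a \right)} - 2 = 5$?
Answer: $-35556$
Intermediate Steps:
$k = 9$
$O{\left(s,a \right)} = \frac{7}{3}$ ($O{\left(s,a \right)} = \frac{2}{3} + \frac{1}{3} \cdot 5 = \frac{2}{3} + \frac{5}{3} = \frac{7}{3}$)
$W{\left(Y,U \right)} = 123$ ($W{\left(Y,U \right)} = \left(-2 + 9 \cdot \frac{7}{3}\right) - -104 = \left(-2 + 21\right) + 104 = 19 + 104 = 123$)
$-35433 - W{\left(0 + 2 \left(-7\right),\frac{1}{-179 - 33} \right)} = -35433 - 123 = -35556$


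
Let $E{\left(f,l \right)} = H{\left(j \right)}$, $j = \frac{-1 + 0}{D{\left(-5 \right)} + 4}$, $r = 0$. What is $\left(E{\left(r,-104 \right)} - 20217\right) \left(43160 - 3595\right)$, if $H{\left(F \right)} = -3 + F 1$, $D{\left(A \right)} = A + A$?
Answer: $- \frac{4799986235}{6} \approx -8.0 \cdot 10^{8}$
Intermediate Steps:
$D{\left(A \right)} = 2 A$
$j = \frac{1}{6}$ ($j = \frac{-1 + 0}{2 \left(-5\right) + 4} = - \frac{1}{-10 + 4} = - \frac{1}{-6} = \left(-1\right) \left(- \frac{1}{6}\right) = \frac{1}{6} \approx 0.16667$)
$H{\left(F \right)} = -3 + F$
$E{\left(f,l \right)} = - \frac{17}{6}$ ($E{\left(f,l \right)} = -3 + \frac{1}{6} = - \frac{17}{6}$)
$\left(E{\left(r,-104 \right)} - 20217\right) \left(43160 - 3595\right) = \left(- \frac{17}{6} - 20217\right) \left(43160 - 3595\right) = \left(- \frac{121319}{6}\right) 39565 = - \frac{4799986235}{6}$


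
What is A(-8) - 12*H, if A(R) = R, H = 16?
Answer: -200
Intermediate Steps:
A(-8) - 12*H = -8 - 12*16 = -8 - 192 = -200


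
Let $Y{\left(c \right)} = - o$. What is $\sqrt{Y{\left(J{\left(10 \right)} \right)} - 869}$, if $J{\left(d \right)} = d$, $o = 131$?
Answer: $10 i \sqrt{10} \approx 31.623 i$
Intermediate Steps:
$Y{\left(c \right)} = -131$ ($Y{\left(c \right)} = \left(-1\right) 131 = -131$)
$\sqrt{Y{\left(J{\left(10 \right)} \right)} - 869} = \sqrt{-131 - 869} = \sqrt{-1000} = 10 i \sqrt{10}$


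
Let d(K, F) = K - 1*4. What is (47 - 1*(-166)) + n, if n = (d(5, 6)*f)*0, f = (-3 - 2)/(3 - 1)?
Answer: 213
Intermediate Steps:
d(K, F) = -4 + K (d(K, F) = K - 4 = -4 + K)
f = -5/2 ≈ -2.5000
n = 0 (n = ((-4 + 5)*(-5/2))*0 = (1*(-5/2))*0 = -5/2*0 = 0)
(47 - 1*(-166)) + n = (47 - 1*(-166)) + 0 = (47 + 166) + 0 = 213 + 0 = 213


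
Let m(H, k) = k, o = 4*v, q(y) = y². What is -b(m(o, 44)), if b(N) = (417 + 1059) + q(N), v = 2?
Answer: -3412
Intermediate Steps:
o = 8 (o = 4*2 = 8)
b(N) = 1476 + N² (b(N) = (417 + 1059) + N² = 1476 + N²)
-b(m(o, 44)) = -(1476 + 44²) = -(1476 + 1936) = -1*3412 = -3412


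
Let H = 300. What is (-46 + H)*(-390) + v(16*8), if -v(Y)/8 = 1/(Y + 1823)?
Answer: -193266068/1951 ≈ -99060.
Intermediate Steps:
v(Y) = -8/(1823 + Y) (v(Y) = -8/(Y + 1823) = -8/(1823 + Y))
(-46 + H)*(-390) + v(16*8) = (-46 + 300)*(-390) - 8/(1823 + 16*8) = 254*(-390) - 8/(1823 + 128) = -99060 - 8/1951 = -193266068/1951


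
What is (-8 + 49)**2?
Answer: 1681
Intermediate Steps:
(-8 + 49)**2 = 41**2 = 1681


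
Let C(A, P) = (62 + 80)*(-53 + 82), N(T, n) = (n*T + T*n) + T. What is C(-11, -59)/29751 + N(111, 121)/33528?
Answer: 313514009/332497176 ≈ 0.94291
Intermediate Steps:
N(T, n) = T + 2*T*n (N(T, n) = (T*n + T*n) + T = 2*T*n + T = T + 2*T*n)
C(A, P) = 4118 (C(A, P) = 142*29 = 4118)
C(-11, -59)/29751 + N(111, 121)/33528 = 4118/29751 + (111*(1 + 2*121))/33528 = 4118*(1/29751) + (111*(1 + 242))*(1/33528) = 4118/29751 + (111*243)*(1/33528) = 4118/29751 + 26973*(1/33528) = 4118/29751 + 8991/11176 = 313514009/332497176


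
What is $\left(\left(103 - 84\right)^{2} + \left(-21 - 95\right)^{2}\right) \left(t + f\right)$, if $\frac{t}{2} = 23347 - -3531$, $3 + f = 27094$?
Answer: $1117062999$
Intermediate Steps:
$f = 27091$ ($f = -3 + 27094 = 27091$)
$t = 53756$ ($t = 2 \left(23347 - -3531\right) = 2 \left(23347 + 3531\right) = 2 \cdot 26878 = 53756$)
$\left(\left(103 - 84\right)^{2} + \left(-21 - 95\right)^{2}\right) \left(t + f\right) = \left(\left(103 - 84\right)^{2} + \left(-21 - 95\right)^{2}\right) \left(53756 + 27091\right) = \left(19^{2} + \left(-116\right)^{2}\right) 80847 = \left(361 + 13456\right) 80847 = 13817 \cdot 80847 = 1117062999$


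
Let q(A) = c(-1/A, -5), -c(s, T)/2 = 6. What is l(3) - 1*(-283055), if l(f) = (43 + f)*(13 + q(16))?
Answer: 283101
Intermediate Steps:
c(s, T) = -12 (c(s, T) = -2*6 = -12)
q(A) = -12
l(f) = 43 + f (l(f) = (43 + f)*(13 - 12) = (43 + f)*1 = 43 + f)
l(3) - 1*(-283055) = (43 + 3) - 1*(-283055) = 46 + 283055 = 283101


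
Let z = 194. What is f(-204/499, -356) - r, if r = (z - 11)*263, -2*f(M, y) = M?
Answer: -24016269/499 ≈ -48129.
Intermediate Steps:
f(M, y) = -M/2
r = 48129 (r = (194 - 11)*263 = 183*263 = 48129)
f(-204/499, -356) - r = -(-102)/499 - 1*48129 = -(-102)/499 - 48129 = -½*(-204/499) - 48129 = 102/499 - 48129 = -24016269/499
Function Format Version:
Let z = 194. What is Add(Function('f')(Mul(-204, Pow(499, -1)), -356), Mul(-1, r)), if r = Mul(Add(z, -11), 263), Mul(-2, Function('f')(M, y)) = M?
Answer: Rational(-24016269, 499) ≈ -48129.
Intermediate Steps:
Function('f')(M, y) = Mul(Rational(-1, 2), M)
r = 48129 (r = Mul(Add(194, -11), 263) = Mul(183, 263) = 48129)
Add(Function('f')(Mul(-204, Pow(499, -1)), -356), Mul(-1, r)) = Add(Mul(Rational(-1, 2), Mul(-204, Pow(499, -1))), Mul(-1, 48129)) = Add(Mul(Rational(-1, 2), Mul(-204, Rational(1, 499))), -48129) = Add(Mul(Rational(-1, 2), Rational(-204, 499)), -48129) = Add(Rational(102, 499), -48129) = Rational(-24016269, 499)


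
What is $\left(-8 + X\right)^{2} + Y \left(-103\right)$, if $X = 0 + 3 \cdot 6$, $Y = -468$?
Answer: $48304$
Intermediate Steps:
$X = 18$ ($X = 0 + 18 = 18$)
$\left(-8 + X\right)^{2} + Y \left(-103\right) = \left(-8 + 18\right)^{2} - -48204 = 10^{2} + 48204 = 100 + 48204 = 48304$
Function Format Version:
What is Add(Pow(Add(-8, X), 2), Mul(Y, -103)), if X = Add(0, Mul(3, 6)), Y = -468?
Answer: 48304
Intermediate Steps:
X = 18 (X = Add(0, 18) = 18)
Add(Pow(Add(-8, X), 2), Mul(Y, -103)) = Add(Pow(Add(-8, 18), 2), Mul(-468, -103)) = Add(Pow(10, 2), 48204) = Add(100, 48204) = 48304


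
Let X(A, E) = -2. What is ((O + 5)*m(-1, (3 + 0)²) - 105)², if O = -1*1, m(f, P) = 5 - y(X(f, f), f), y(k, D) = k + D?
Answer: 5329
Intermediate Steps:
y(k, D) = D + k
m(f, P) = 7 - f (m(f, P) = 5 - (f - 2) = 5 - (-2 + f) = 5 + (2 - f) = 7 - f)
O = -1
((O + 5)*m(-1, (3 + 0)²) - 105)² = ((-1 + 5)*(7 - 1*(-1)) - 105)² = (4*(7 + 1) - 105)² = (4*8 - 105)² = (32 - 105)² = (-73)² = 5329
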